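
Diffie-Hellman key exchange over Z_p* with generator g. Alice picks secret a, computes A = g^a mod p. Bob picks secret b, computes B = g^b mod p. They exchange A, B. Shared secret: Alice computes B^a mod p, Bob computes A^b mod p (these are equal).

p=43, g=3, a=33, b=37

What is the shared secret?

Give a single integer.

A = 3^33 mod 43  (bits of 33 = 100001)
  bit 0 = 1: r = r^2 * 3 mod 43 = 1^2 * 3 = 1*3 = 3
  bit 1 = 0: r = r^2 mod 43 = 3^2 = 9
  bit 2 = 0: r = r^2 mod 43 = 9^2 = 38
  bit 3 = 0: r = r^2 mod 43 = 38^2 = 25
  bit 4 = 0: r = r^2 mod 43 = 25^2 = 23
  bit 5 = 1: r = r^2 * 3 mod 43 = 23^2 * 3 = 13*3 = 39
  -> A = 39
B = 3^37 mod 43  (bits of 37 = 100101)
  bit 0 = 1: r = r^2 * 3 mod 43 = 1^2 * 3 = 1*3 = 3
  bit 1 = 0: r = r^2 mod 43 = 3^2 = 9
  bit 2 = 0: r = r^2 mod 43 = 9^2 = 38
  bit 3 = 1: r = r^2 * 3 mod 43 = 38^2 * 3 = 25*3 = 32
  bit 4 = 0: r = r^2 mod 43 = 32^2 = 35
  bit 5 = 1: r = r^2 * 3 mod 43 = 35^2 * 3 = 21*3 = 20
  -> B = 20
s = B^a = 20^33 mod 43  (bits of 33 = 100001)
  bit 0 = 1: r = r^2 * 20 mod 43 = 1^2 * 20 = 1*20 = 20
  bit 1 = 0: r = r^2 mod 43 = 20^2 = 13
  bit 2 = 0: r = r^2 mod 43 = 13^2 = 40
  bit 3 = 0: r = r^2 mod 43 = 40^2 = 9
  bit 4 = 0: r = r^2 mod 43 = 9^2 = 38
  bit 5 = 1: r = r^2 * 20 mod 43 = 38^2 * 20 = 25*20 = 27
  -> s = B^a = 27

Answer: 27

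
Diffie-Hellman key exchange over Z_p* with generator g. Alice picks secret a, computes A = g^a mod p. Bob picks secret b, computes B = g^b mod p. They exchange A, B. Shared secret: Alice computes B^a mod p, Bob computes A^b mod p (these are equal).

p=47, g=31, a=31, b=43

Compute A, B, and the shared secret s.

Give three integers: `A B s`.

A = 31^31 mod 47  (bits of 31 = 11111)
  bit 0 = 1: r = r^2 * 31 mod 47 = 1^2 * 31 = 1*31 = 31
  bit 1 = 1: r = r^2 * 31 mod 47 = 31^2 * 31 = 21*31 = 40
  bit 2 = 1: r = r^2 * 31 mod 47 = 40^2 * 31 = 2*31 = 15
  bit 3 = 1: r = r^2 * 31 mod 47 = 15^2 * 31 = 37*31 = 19
  bit 4 = 1: r = r^2 * 31 mod 47 = 19^2 * 31 = 32*31 = 5
  -> A = 5
B = 31^43 mod 47  (bits of 43 = 101011)
  bit 0 = 1: r = r^2 * 31 mod 47 = 1^2 * 31 = 1*31 = 31
  bit 1 = 0: r = r^2 mod 47 = 31^2 = 21
  bit 2 = 1: r = r^2 * 31 mod 47 = 21^2 * 31 = 18*31 = 41
  bit 3 = 0: r = r^2 mod 47 = 41^2 = 36
  bit 4 = 1: r = r^2 * 31 mod 47 = 36^2 * 31 = 27*31 = 38
  bit 5 = 1: r = r^2 * 31 mod 47 = 38^2 * 31 = 34*31 = 20
  -> B = 20
s = B^a = 20^31 mod 47  (bits of 31 = 11111)
  bit 0 = 1: r = r^2 * 20 mod 47 = 1^2 * 20 = 1*20 = 20
  bit 1 = 1: r = r^2 * 20 mod 47 = 20^2 * 20 = 24*20 = 10
  bit 2 = 1: r = r^2 * 20 mod 47 = 10^2 * 20 = 6*20 = 26
  bit 3 = 1: r = r^2 * 20 mod 47 = 26^2 * 20 = 18*20 = 31
  bit 4 = 1: r = r^2 * 20 mod 47 = 31^2 * 20 = 21*20 = 44
  -> s = B^a = 44

Answer: 5 20 44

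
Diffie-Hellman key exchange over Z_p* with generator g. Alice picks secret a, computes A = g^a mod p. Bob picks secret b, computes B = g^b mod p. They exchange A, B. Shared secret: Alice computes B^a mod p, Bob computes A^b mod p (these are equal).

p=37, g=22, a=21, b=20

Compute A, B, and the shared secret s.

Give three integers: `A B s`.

Answer: 8 34 10

Derivation:
A = 22^21 mod 37  (bits of 21 = 10101)
  bit 0 = 1: r = r^2 * 22 mod 37 = 1^2 * 22 = 1*22 = 22
  bit 1 = 0: r = r^2 mod 37 = 22^2 = 3
  bit 2 = 1: r = r^2 * 22 mod 37 = 3^2 * 22 = 9*22 = 13
  bit 3 = 0: r = r^2 mod 37 = 13^2 = 21
  bit 4 = 1: r = r^2 * 22 mod 37 = 21^2 * 22 = 34*22 = 8
  -> A = 8
B = 22^20 mod 37  (bits of 20 = 10100)
  bit 0 = 1: r = r^2 * 22 mod 37 = 1^2 * 22 = 1*22 = 22
  bit 1 = 0: r = r^2 mod 37 = 22^2 = 3
  bit 2 = 1: r = r^2 * 22 mod 37 = 3^2 * 22 = 9*22 = 13
  bit 3 = 0: r = r^2 mod 37 = 13^2 = 21
  bit 4 = 0: r = r^2 mod 37 = 21^2 = 34
  -> B = 34
s = B^a = 34^21 mod 37  (bits of 21 = 10101)
  bit 0 = 1: r = r^2 * 34 mod 37 = 1^2 * 34 = 1*34 = 34
  bit 1 = 0: r = r^2 mod 37 = 34^2 = 9
  bit 2 = 1: r = r^2 * 34 mod 37 = 9^2 * 34 = 7*34 = 16
  bit 3 = 0: r = r^2 mod 37 = 16^2 = 34
  bit 4 = 1: r = r^2 * 34 mod 37 = 34^2 * 34 = 9*34 = 10
  -> s = B^a = 10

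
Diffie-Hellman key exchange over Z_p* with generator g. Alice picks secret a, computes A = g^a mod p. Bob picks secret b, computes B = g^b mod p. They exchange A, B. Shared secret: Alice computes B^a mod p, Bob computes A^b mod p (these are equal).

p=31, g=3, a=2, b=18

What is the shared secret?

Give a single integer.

A = 3^2 mod 31  (bits of 2 = 10)
  bit 0 = 1: r = r^2 * 3 mod 31 = 1^2 * 3 = 1*3 = 3
  bit 1 = 0: r = r^2 mod 31 = 3^2 = 9
  -> A = 9
B = 3^18 mod 31  (bits of 18 = 10010)
  bit 0 = 1: r = r^2 * 3 mod 31 = 1^2 * 3 = 1*3 = 3
  bit 1 = 0: r = r^2 mod 31 = 3^2 = 9
  bit 2 = 0: r = r^2 mod 31 = 9^2 = 19
  bit 3 = 1: r = r^2 * 3 mod 31 = 19^2 * 3 = 20*3 = 29
  bit 4 = 0: r = r^2 mod 31 = 29^2 = 4
  -> B = 4
s = B^a = 4^2 mod 31  (bits of 2 = 10)
  bit 0 = 1: r = r^2 * 4 mod 31 = 1^2 * 4 = 1*4 = 4
  bit 1 = 0: r = r^2 mod 31 = 4^2 = 16
  -> s = B^a = 16

Answer: 16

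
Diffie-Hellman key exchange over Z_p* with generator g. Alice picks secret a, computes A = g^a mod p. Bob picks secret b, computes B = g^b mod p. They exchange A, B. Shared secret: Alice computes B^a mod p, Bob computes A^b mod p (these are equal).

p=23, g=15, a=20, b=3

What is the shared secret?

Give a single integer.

A = 15^20 mod 23  (bits of 20 = 10100)
  bit 0 = 1: r = r^2 * 15 mod 23 = 1^2 * 15 = 1*15 = 15
  bit 1 = 0: r = r^2 mod 23 = 15^2 = 18
  bit 2 = 1: r = r^2 * 15 mod 23 = 18^2 * 15 = 2*15 = 7
  bit 3 = 0: r = r^2 mod 23 = 7^2 = 3
  bit 4 = 0: r = r^2 mod 23 = 3^2 = 9
  -> A = 9
B = 15^3 mod 23  (bits of 3 = 11)
  bit 0 = 1: r = r^2 * 15 mod 23 = 1^2 * 15 = 1*15 = 15
  bit 1 = 1: r = r^2 * 15 mod 23 = 15^2 * 15 = 18*15 = 17
  -> B = 17
s = B^a = 17^20 mod 23  (bits of 20 = 10100)
  bit 0 = 1: r = r^2 * 17 mod 23 = 1^2 * 17 = 1*17 = 17
  bit 1 = 0: r = r^2 mod 23 = 17^2 = 13
  bit 2 = 1: r = r^2 * 17 mod 23 = 13^2 * 17 = 8*17 = 21
  bit 3 = 0: r = r^2 mod 23 = 21^2 = 4
  bit 4 = 0: r = r^2 mod 23 = 4^2 = 16
  -> s = B^a = 16

Answer: 16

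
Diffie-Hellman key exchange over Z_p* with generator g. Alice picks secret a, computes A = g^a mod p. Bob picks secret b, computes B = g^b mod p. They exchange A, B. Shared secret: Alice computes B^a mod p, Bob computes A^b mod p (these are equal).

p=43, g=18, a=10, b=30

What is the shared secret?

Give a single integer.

A = 18^10 mod 43  (bits of 10 = 1010)
  bit 0 = 1: r = r^2 * 18 mod 43 = 1^2 * 18 = 1*18 = 18
  bit 1 = 0: r = r^2 mod 43 = 18^2 = 23
  bit 2 = 1: r = r^2 * 18 mod 43 = 23^2 * 18 = 13*18 = 19
  bit 3 = 0: r = r^2 mod 43 = 19^2 = 17
  -> A = 17
B = 18^30 mod 43  (bits of 30 = 11110)
  bit 0 = 1: r = r^2 * 18 mod 43 = 1^2 * 18 = 1*18 = 18
  bit 1 = 1: r = r^2 * 18 mod 43 = 18^2 * 18 = 23*18 = 27
  bit 2 = 1: r = r^2 * 18 mod 43 = 27^2 * 18 = 41*18 = 7
  bit 3 = 1: r = r^2 * 18 mod 43 = 7^2 * 18 = 6*18 = 22
  bit 4 = 0: r = r^2 mod 43 = 22^2 = 11
  -> B = 11
s = B^a = 11^10 mod 43  (bits of 10 = 1010)
  bit 0 = 1: r = r^2 * 11 mod 43 = 1^2 * 11 = 1*11 = 11
  bit 1 = 0: r = r^2 mod 43 = 11^2 = 35
  bit 2 = 1: r = r^2 * 11 mod 43 = 35^2 * 11 = 21*11 = 16
  bit 3 = 0: r = r^2 mod 43 = 16^2 = 41
  -> s = B^a = 41

Answer: 41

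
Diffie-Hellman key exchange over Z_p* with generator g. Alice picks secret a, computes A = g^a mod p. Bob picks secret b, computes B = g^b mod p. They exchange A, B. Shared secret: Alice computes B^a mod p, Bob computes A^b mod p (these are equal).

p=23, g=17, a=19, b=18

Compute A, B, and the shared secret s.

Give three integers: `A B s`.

Answer: 5 3 6

Derivation:
A = 17^19 mod 23  (bits of 19 = 10011)
  bit 0 = 1: r = r^2 * 17 mod 23 = 1^2 * 17 = 1*17 = 17
  bit 1 = 0: r = r^2 mod 23 = 17^2 = 13
  bit 2 = 0: r = r^2 mod 23 = 13^2 = 8
  bit 3 = 1: r = r^2 * 17 mod 23 = 8^2 * 17 = 18*17 = 7
  bit 4 = 1: r = r^2 * 17 mod 23 = 7^2 * 17 = 3*17 = 5
  -> A = 5
B = 17^18 mod 23  (bits of 18 = 10010)
  bit 0 = 1: r = r^2 * 17 mod 23 = 1^2 * 17 = 1*17 = 17
  bit 1 = 0: r = r^2 mod 23 = 17^2 = 13
  bit 2 = 0: r = r^2 mod 23 = 13^2 = 8
  bit 3 = 1: r = r^2 * 17 mod 23 = 8^2 * 17 = 18*17 = 7
  bit 4 = 0: r = r^2 mod 23 = 7^2 = 3
  -> B = 3
s = B^a = 3^19 mod 23  (bits of 19 = 10011)
  bit 0 = 1: r = r^2 * 3 mod 23 = 1^2 * 3 = 1*3 = 3
  bit 1 = 0: r = r^2 mod 23 = 3^2 = 9
  bit 2 = 0: r = r^2 mod 23 = 9^2 = 12
  bit 3 = 1: r = r^2 * 3 mod 23 = 12^2 * 3 = 6*3 = 18
  bit 4 = 1: r = r^2 * 3 mod 23 = 18^2 * 3 = 2*3 = 6
  -> s = B^a = 6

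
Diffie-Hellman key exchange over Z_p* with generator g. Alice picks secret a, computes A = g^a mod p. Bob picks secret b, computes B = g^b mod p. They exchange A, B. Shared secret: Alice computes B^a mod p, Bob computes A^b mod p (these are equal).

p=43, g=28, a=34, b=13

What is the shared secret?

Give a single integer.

A = 28^34 mod 43  (bits of 34 = 100010)
  bit 0 = 1: r = r^2 * 28 mod 43 = 1^2 * 28 = 1*28 = 28
  bit 1 = 0: r = r^2 mod 43 = 28^2 = 10
  bit 2 = 0: r = r^2 mod 43 = 10^2 = 14
  bit 3 = 0: r = r^2 mod 43 = 14^2 = 24
  bit 4 = 1: r = r^2 * 28 mod 43 = 24^2 * 28 = 17*28 = 3
  bit 5 = 0: r = r^2 mod 43 = 3^2 = 9
  -> A = 9
B = 28^13 mod 43  (bits of 13 = 1101)
  bit 0 = 1: r = r^2 * 28 mod 43 = 1^2 * 28 = 1*28 = 28
  bit 1 = 1: r = r^2 * 28 mod 43 = 28^2 * 28 = 10*28 = 22
  bit 2 = 0: r = r^2 mod 43 = 22^2 = 11
  bit 3 = 1: r = r^2 * 28 mod 43 = 11^2 * 28 = 35*28 = 34
  -> B = 34
s = B^a = 34^34 mod 43  (bits of 34 = 100010)
  bit 0 = 1: r = r^2 * 34 mod 43 = 1^2 * 34 = 1*34 = 34
  bit 1 = 0: r = r^2 mod 43 = 34^2 = 38
  bit 2 = 0: r = r^2 mod 43 = 38^2 = 25
  bit 3 = 0: r = r^2 mod 43 = 25^2 = 23
  bit 4 = 1: r = r^2 * 34 mod 43 = 23^2 * 34 = 13*34 = 12
  bit 5 = 0: r = r^2 mod 43 = 12^2 = 15
  -> s = B^a = 15

Answer: 15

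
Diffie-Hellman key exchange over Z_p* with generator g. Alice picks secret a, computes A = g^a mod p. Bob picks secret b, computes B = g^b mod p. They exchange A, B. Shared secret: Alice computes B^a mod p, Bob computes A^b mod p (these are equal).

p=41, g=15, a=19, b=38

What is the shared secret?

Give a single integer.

A = 15^19 mod 41  (bits of 19 = 10011)
  bit 0 = 1: r = r^2 * 15 mod 41 = 1^2 * 15 = 1*15 = 15
  bit 1 = 0: r = r^2 mod 41 = 15^2 = 20
  bit 2 = 0: r = r^2 mod 41 = 20^2 = 31
  bit 3 = 1: r = r^2 * 15 mod 41 = 31^2 * 15 = 18*15 = 24
  bit 4 = 1: r = r^2 * 15 mod 41 = 24^2 * 15 = 2*15 = 30
  -> A = 30
B = 15^38 mod 41  (bits of 38 = 100110)
  bit 0 = 1: r = r^2 * 15 mod 41 = 1^2 * 15 = 1*15 = 15
  bit 1 = 0: r = r^2 mod 41 = 15^2 = 20
  bit 2 = 0: r = r^2 mod 41 = 20^2 = 31
  bit 3 = 1: r = r^2 * 15 mod 41 = 31^2 * 15 = 18*15 = 24
  bit 4 = 1: r = r^2 * 15 mod 41 = 24^2 * 15 = 2*15 = 30
  bit 5 = 0: r = r^2 mod 41 = 30^2 = 39
  -> B = 39
s = B^a = 39^19 mod 41  (bits of 19 = 10011)
  bit 0 = 1: r = r^2 * 39 mod 41 = 1^2 * 39 = 1*39 = 39
  bit 1 = 0: r = r^2 mod 41 = 39^2 = 4
  bit 2 = 0: r = r^2 mod 41 = 4^2 = 16
  bit 3 = 1: r = r^2 * 39 mod 41 = 16^2 * 39 = 10*39 = 21
  bit 4 = 1: r = r^2 * 39 mod 41 = 21^2 * 39 = 31*39 = 20
  -> s = B^a = 20

Answer: 20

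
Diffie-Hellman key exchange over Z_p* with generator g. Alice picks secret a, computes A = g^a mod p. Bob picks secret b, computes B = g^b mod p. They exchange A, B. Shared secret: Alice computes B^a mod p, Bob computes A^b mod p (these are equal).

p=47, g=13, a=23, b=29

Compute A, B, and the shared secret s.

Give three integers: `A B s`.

Answer: 46 44 46

Derivation:
A = 13^23 mod 47  (bits of 23 = 10111)
  bit 0 = 1: r = r^2 * 13 mod 47 = 1^2 * 13 = 1*13 = 13
  bit 1 = 0: r = r^2 mod 47 = 13^2 = 28
  bit 2 = 1: r = r^2 * 13 mod 47 = 28^2 * 13 = 32*13 = 40
  bit 3 = 1: r = r^2 * 13 mod 47 = 40^2 * 13 = 2*13 = 26
  bit 4 = 1: r = r^2 * 13 mod 47 = 26^2 * 13 = 18*13 = 46
  -> A = 46
B = 13^29 mod 47  (bits of 29 = 11101)
  bit 0 = 1: r = r^2 * 13 mod 47 = 1^2 * 13 = 1*13 = 13
  bit 1 = 1: r = r^2 * 13 mod 47 = 13^2 * 13 = 28*13 = 35
  bit 2 = 1: r = r^2 * 13 mod 47 = 35^2 * 13 = 3*13 = 39
  bit 3 = 0: r = r^2 mod 47 = 39^2 = 17
  bit 4 = 1: r = r^2 * 13 mod 47 = 17^2 * 13 = 7*13 = 44
  -> B = 44
s = B^a = 44^23 mod 47  (bits of 23 = 10111)
  bit 0 = 1: r = r^2 * 44 mod 47 = 1^2 * 44 = 1*44 = 44
  bit 1 = 0: r = r^2 mod 47 = 44^2 = 9
  bit 2 = 1: r = r^2 * 44 mod 47 = 9^2 * 44 = 34*44 = 39
  bit 3 = 1: r = r^2 * 44 mod 47 = 39^2 * 44 = 17*44 = 43
  bit 4 = 1: r = r^2 * 44 mod 47 = 43^2 * 44 = 16*44 = 46
  -> s = B^a = 46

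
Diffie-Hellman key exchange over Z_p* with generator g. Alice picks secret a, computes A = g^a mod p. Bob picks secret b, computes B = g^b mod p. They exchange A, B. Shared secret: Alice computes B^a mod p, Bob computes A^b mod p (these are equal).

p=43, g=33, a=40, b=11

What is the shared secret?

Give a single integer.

A = 33^40 mod 43  (bits of 40 = 101000)
  bit 0 = 1: r = r^2 * 33 mod 43 = 1^2 * 33 = 1*33 = 33
  bit 1 = 0: r = r^2 mod 43 = 33^2 = 14
  bit 2 = 1: r = r^2 * 33 mod 43 = 14^2 * 33 = 24*33 = 18
  bit 3 = 0: r = r^2 mod 43 = 18^2 = 23
  bit 4 = 0: r = r^2 mod 43 = 23^2 = 13
  bit 5 = 0: r = r^2 mod 43 = 13^2 = 40
  -> A = 40
B = 33^11 mod 43  (bits of 11 = 1011)
  bit 0 = 1: r = r^2 * 33 mod 43 = 1^2 * 33 = 1*33 = 33
  bit 1 = 0: r = r^2 mod 43 = 33^2 = 14
  bit 2 = 1: r = r^2 * 33 mod 43 = 14^2 * 33 = 24*33 = 18
  bit 3 = 1: r = r^2 * 33 mod 43 = 18^2 * 33 = 23*33 = 28
  -> B = 28
s = B^a = 28^40 mod 43  (bits of 40 = 101000)
  bit 0 = 1: r = r^2 * 28 mod 43 = 1^2 * 28 = 1*28 = 28
  bit 1 = 0: r = r^2 mod 43 = 28^2 = 10
  bit 2 = 1: r = r^2 * 28 mod 43 = 10^2 * 28 = 14*28 = 5
  bit 3 = 0: r = r^2 mod 43 = 5^2 = 25
  bit 4 = 0: r = r^2 mod 43 = 25^2 = 23
  bit 5 = 0: r = r^2 mod 43 = 23^2 = 13
  -> s = B^a = 13

Answer: 13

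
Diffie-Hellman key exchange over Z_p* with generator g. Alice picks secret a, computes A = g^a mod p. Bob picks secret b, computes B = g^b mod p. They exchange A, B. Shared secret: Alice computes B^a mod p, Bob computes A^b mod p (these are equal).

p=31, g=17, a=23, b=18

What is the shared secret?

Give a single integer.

Answer: 4

Derivation:
A = 17^23 mod 31  (bits of 23 = 10111)
  bit 0 = 1: r = r^2 * 17 mod 31 = 1^2 * 17 = 1*17 = 17
  bit 1 = 0: r = r^2 mod 31 = 17^2 = 10
  bit 2 = 1: r = r^2 * 17 mod 31 = 10^2 * 17 = 7*17 = 26
  bit 3 = 1: r = r^2 * 17 mod 31 = 26^2 * 17 = 25*17 = 22
  bit 4 = 1: r = r^2 * 17 mod 31 = 22^2 * 17 = 19*17 = 13
  -> A = 13
B = 17^18 mod 31  (bits of 18 = 10010)
  bit 0 = 1: r = r^2 * 17 mod 31 = 1^2 * 17 = 1*17 = 17
  bit 1 = 0: r = r^2 mod 31 = 17^2 = 10
  bit 2 = 0: r = r^2 mod 31 = 10^2 = 7
  bit 3 = 1: r = r^2 * 17 mod 31 = 7^2 * 17 = 18*17 = 27
  bit 4 = 0: r = r^2 mod 31 = 27^2 = 16
  -> B = 16
s = B^a = 16^23 mod 31  (bits of 23 = 10111)
  bit 0 = 1: r = r^2 * 16 mod 31 = 1^2 * 16 = 1*16 = 16
  bit 1 = 0: r = r^2 mod 31 = 16^2 = 8
  bit 2 = 1: r = r^2 * 16 mod 31 = 8^2 * 16 = 2*16 = 1
  bit 3 = 1: r = r^2 * 16 mod 31 = 1^2 * 16 = 1*16 = 16
  bit 4 = 1: r = r^2 * 16 mod 31 = 16^2 * 16 = 8*16 = 4
  -> s = B^a = 4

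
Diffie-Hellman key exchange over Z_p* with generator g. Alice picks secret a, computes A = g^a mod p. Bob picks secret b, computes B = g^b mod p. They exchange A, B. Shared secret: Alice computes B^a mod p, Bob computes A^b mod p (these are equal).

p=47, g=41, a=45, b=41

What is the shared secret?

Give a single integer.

A = 41^45 mod 47  (bits of 45 = 101101)
  bit 0 = 1: r = r^2 * 41 mod 47 = 1^2 * 41 = 1*41 = 41
  bit 1 = 0: r = r^2 mod 47 = 41^2 = 36
  bit 2 = 1: r = r^2 * 41 mod 47 = 36^2 * 41 = 27*41 = 26
  bit 3 = 1: r = r^2 * 41 mod 47 = 26^2 * 41 = 18*41 = 33
  bit 4 = 0: r = r^2 mod 47 = 33^2 = 8
  bit 5 = 1: r = r^2 * 41 mod 47 = 8^2 * 41 = 17*41 = 39
  -> A = 39
B = 41^41 mod 47  (bits of 41 = 101001)
  bit 0 = 1: r = r^2 * 41 mod 47 = 1^2 * 41 = 1*41 = 41
  bit 1 = 0: r = r^2 mod 47 = 41^2 = 36
  bit 2 = 1: r = r^2 * 41 mod 47 = 36^2 * 41 = 27*41 = 26
  bit 3 = 0: r = r^2 mod 47 = 26^2 = 18
  bit 4 = 0: r = r^2 mod 47 = 18^2 = 42
  bit 5 = 1: r = r^2 * 41 mod 47 = 42^2 * 41 = 25*41 = 38
  -> B = 38
s = B^a = 38^45 mod 47  (bits of 45 = 101101)
  bit 0 = 1: r = r^2 * 38 mod 47 = 1^2 * 38 = 1*38 = 38
  bit 1 = 0: r = r^2 mod 47 = 38^2 = 34
  bit 2 = 1: r = r^2 * 38 mod 47 = 34^2 * 38 = 28*38 = 30
  bit 3 = 1: r = r^2 * 38 mod 47 = 30^2 * 38 = 7*38 = 31
  bit 4 = 0: r = r^2 mod 47 = 31^2 = 21
  bit 5 = 1: r = r^2 * 38 mod 47 = 21^2 * 38 = 18*38 = 26
  -> s = B^a = 26

Answer: 26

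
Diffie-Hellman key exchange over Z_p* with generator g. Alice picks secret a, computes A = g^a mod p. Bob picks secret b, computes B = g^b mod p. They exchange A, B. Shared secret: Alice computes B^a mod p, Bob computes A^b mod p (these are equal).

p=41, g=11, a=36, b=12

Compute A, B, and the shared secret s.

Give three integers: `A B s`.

Answer: 31 23 18

Derivation:
A = 11^36 mod 41  (bits of 36 = 100100)
  bit 0 = 1: r = r^2 * 11 mod 41 = 1^2 * 11 = 1*11 = 11
  bit 1 = 0: r = r^2 mod 41 = 11^2 = 39
  bit 2 = 0: r = r^2 mod 41 = 39^2 = 4
  bit 3 = 1: r = r^2 * 11 mod 41 = 4^2 * 11 = 16*11 = 12
  bit 4 = 0: r = r^2 mod 41 = 12^2 = 21
  bit 5 = 0: r = r^2 mod 41 = 21^2 = 31
  -> A = 31
B = 11^12 mod 41  (bits of 12 = 1100)
  bit 0 = 1: r = r^2 * 11 mod 41 = 1^2 * 11 = 1*11 = 11
  bit 1 = 1: r = r^2 * 11 mod 41 = 11^2 * 11 = 39*11 = 19
  bit 2 = 0: r = r^2 mod 41 = 19^2 = 33
  bit 3 = 0: r = r^2 mod 41 = 33^2 = 23
  -> B = 23
s = B^a = 23^36 mod 41  (bits of 36 = 100100)
  bit 0 = 1: r = r^2 * 23 mod 41 = 1^2 * 23 = 1*23 = 23
  bit 1 = 0: r = r^2 mod 41 = 23^2 = 37
  bit 2 = 0: r = r^2 mod 41 = 37^2 = 16
  bit 3 = 1: r = r^2 * 23 mod 41 = 16^2 * 23 = 10*23 = 25
  bit 4 = 0: r = r^2 mod 41 = 25^2 = 10
  bit 5 = 0: r = r^2 mod 41 = 10^2 = 18
  -> s = B^a = 18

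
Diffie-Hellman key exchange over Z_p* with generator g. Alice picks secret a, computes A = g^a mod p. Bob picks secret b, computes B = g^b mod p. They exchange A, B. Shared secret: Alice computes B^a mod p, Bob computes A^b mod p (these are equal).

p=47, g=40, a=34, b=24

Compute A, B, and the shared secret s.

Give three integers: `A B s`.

Answer: 36 7 36

Derivation:
A = 40^34 mod 47  (bits of 34 = 100010)
  bit 0 = 1: r = r^2 * 40 mod 47 = 1^2 * 40 = 1*40 = 40
  bit 1 = 0: r = r^2 mod 47 = 40^2 = 2
  bit 2 = 0: r = r^2 mod 47 = 2^2 = 4
  bit 3 = 0: r = r^2 mod 47 = 4^2 = 16
  bit 4 = 1: r = r^2 * 40 mod 47 = 16^2 * 40 = 21*40 = 41
  bit 5 = 0: r = r^2 mod 47 = 41^2 = 36
  -> A = 36
B = 40^24 mod 47  (bits of 24 = 11000)
  bit 0 = 1: r = r^2 * 40 mod 47 = 1^2 * 40 = 1*40 = 40
  bit 1 = 1: r = r^2 * 40 mod 47 = 40^2 * 40 = 2*40 = 33
  bit 2 = 0: r = r^2 mod 47 = 33^2 = 8
  bit 3 = 0: r = r^2 mod 47 = 8^2 = 17
  bit 4 = 0: r = r^2 mod 47 = 17^2 = 7
  -> B = 7
s = B^a = 7^34 mod 47  (bits of 34 = 100010)
  bit 0 = 1: r = r^2 * 7 mod 47 = 1^2 * 7 = 1*7 = 7
  bit 1 = 0: r = r^2 mod 47 = 7^2 = 2
  bit 2 = 0: r = r^2 mod 47 = 2^2 = 4
  bit 3 = 0: r = r^2 mod 47 = 4^2 = 16
  bit 4 = 1: r = r^2 * 7 mod 47 = 16^2 * 7 = 21*7 = 6
  bit 5 = 0: r = r^2 mod 47 = 6^2 = 36
  -> s = B^a = 36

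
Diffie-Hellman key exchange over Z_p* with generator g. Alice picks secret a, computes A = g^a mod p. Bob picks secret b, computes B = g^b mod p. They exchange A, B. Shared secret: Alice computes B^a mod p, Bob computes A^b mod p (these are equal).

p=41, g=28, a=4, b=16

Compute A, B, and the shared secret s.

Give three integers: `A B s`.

Answer: 25 18 16

Derivation:
A = 28^4 mod 41  (bits of 4 = 100)
  bit 0 = 1: r = r^2 * 28 mod 41 = 1^2 * 28 = 1*28 = 28
  bit 1 = 0: r = r^2 mod 41 = 28^2 = 5
  bit 2 = 0: r = r^2 mod 41 = 5^2 = 25
  -> A = 25
B = 28^16 mod 41  (bits of 16 = 10000)
  bit 0 = 1: r = r^2 * 28 mod 41 = 1^2 * 28 = 1*28 = 28
  bit 1 = 0: r = r^2 mod 41 = 28^2 = 5
  bit 2 = 0: r = r^2 mod 41 = 5^2 = 25
  bit 3 = 0: r = r^2 mod 41 = 25^2 = 10
  bit 4 = 0: r = r^2 mod 41 = 10^2 = 18
  -> B = 18
s = B^a = 18^4 mod 41  (bits of 4 = 100)
  bit 0 = 1: r = r^2 * 18 mod 41 = 1^2 * 18 = 1*18 = 18
  bit 1 = 0: r = r^2 mod 41 = 18^2 = 37
  bit 2 = 0: r = r^2 mod 41 = 37^2 = 16
  -> s = B^a = 16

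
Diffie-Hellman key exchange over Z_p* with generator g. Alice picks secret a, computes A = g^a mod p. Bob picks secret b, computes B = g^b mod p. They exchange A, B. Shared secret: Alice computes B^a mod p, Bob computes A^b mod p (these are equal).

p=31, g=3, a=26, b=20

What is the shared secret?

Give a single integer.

Answer: 25

Derivation:
A = 3^26 mod 31  (bits of 26 = 11010)
  bit 0 = 1: r = r^2 * 3 mod 31 = 1^2 * 3 = 1*3 = 3
  bit 1 = 1: r = r^2 * 3 mod 31 = 3^2 * 3 = 9*3 = 27
  bit 2 = 0: r = r^2 mod 31 = 27^2 = 16
  bit 3 = 1: r = r^2 * 3 mod 31 = 16^2 * 3 = 8*3 = 24
  bit 4 = 0: r = r^2 mod 31 = 24^2 = 18
  -> A = 18
B = 3^20 mod 31  (bits of 20 = 10100)
  bit 0 = 1: r = r^2 * 3 mod 31 = 1^2 * 3 = 1*3 = 3
  bit 1 = 0: r = r^2 mod 31 = 3^2 = 9
  bit 2 = 1: r = r^2 * 3 mod 31 = 9^2 * 3 = 19*3 = 26
  bit 3 = 0: r = r^2 mod 31 = 26^2 = 25
  bit 4 = 0: r = r^2 mod 31 = 25^2 = 5
  -> B = 5
s = B^a = 5^26 mod 31  (bits of 26 = 11010)
  bit 0 = 1: r = r^2 * 5 mod 31 = 1^2 * 5 = 1*5 = 5
  bit 1 = 1: r = r^2 * 5 mod 31 = 5^2 * 5 = 25*5 = 1
  bit 2 = 0: r = r^2 mod 31 = 1^2 = 1
  bit 3 = 1: r = r^2 * 5 mod 31 = 1^2 * 5 = 1*5 = 5
  bit 4 = 0: r = r^2 mod 31 = 5^2 = 25
  -> s = B^a = 25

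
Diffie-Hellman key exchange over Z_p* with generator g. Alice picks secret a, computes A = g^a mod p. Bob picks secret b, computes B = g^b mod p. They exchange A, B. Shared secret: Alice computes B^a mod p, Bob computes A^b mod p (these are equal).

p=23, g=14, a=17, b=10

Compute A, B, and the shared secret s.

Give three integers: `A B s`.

Answer: 20 18 8

Derivation:
A = 14^17 mod 23  (bits of 17 = 10001)
  bit 0 = 1: r = r^2 * 14 mod 23 = 1^2 * 14 = 1*14 = 14
  bit 1 = 0: r = r^2 mod 23 = 14^2 = 12
  bit 2 = 0: r = r^2 mod 23 = 12^2 = 6
  bit 3 = 0: r = r^2 mod 23 = 6^2 = 13
  bit 4 = 1: r = r^2 * 14 mod 23 = 13^2 * 14 = 8*14 = 20
  -> A = 20
B = 14^10 mod 23  (bits of 10 = 1010)
  bit 0 = 1: r = r^2 * 14 mod 23 = 1^2 * 14 = 1*14 = 14
  bit 1 = 0: r = r^2 mod 23 = 14^2 = 12
  bit 2 = 1: r = r^2 * 14 mod 23 = 12^2 * 14 = 6*14 = 15
  bit 3 = 0: r = r^2 mod 23 = 15^2 = 18
  -> B = 18
s = B^a = 18^17 mod 23  (bits of 17 = 10001)
  bit 0 = 1: r = r^2 * 18 mod 23 = 1^2 * 18 = 1*18 = 18
  bit 1 = 0: r = r^2 mod 23 = 18^2 = 2
  bit 2 = 0: r = r^2 mod 23 = 2^2 = 4
  bit 3 = 0: r = r^2 mod 23 = 4^2 = 16
  bit 4 = 1: r = r^2 * 18 mod 23 = 16^2 * 18 = 3*18 = 8
  -> s = B^a = 8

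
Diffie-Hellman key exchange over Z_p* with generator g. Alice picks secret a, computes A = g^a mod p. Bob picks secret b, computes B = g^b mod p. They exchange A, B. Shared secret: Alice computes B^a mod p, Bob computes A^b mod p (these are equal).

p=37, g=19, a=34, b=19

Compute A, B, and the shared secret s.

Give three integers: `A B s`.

A = 19^34 mod 37  (bits of 34 = 100010)
  bit 0 = 1: r = r^2 * 19 mod 37 = 1^2 * 19 = 1*19 = 19
  bit 1 = 0: r = r^2 mod 37 = 19^2 = 28
  bit 2 = 0: r = r^2 mod 37 = 28^2 = 7
  bit 3 = 0: r = r^2 mod 37 = 7^2 = 12
  bit 4 = 1: r = r^2 * 19 mod 37 = 12^2 * 19 = 33*19 = 35
  bit 5 = 0: r = r^2 mod 37 = 35^2 = 4
  -> A = 4
B = 19^19 mod 37  (bits of 19 = 10011)
  bit 0 = 1: r = r^2 * 19 mod 37 = 1^2 * 19 = 1*19 = 19
  bit 1 = 0: r = r^2 mod 37 = 19^2 = 28
  bit 2 = 0: r = r^2 mod 37 = 28^2 = 7
  bit 3 = 1: r = r^2 * 19 mod 37 = 7^2 * 19 = 12*19 = 6
  bit 4 = 1: r = r^2 * 19 mod 37 = 6^2 * 19 = 36*19 = 18
  -> B = 18
s = B^a = 18^34 mod 37  (bits of 34 = 100010)
  bit 0 = 1: r = r^2 * 18 mod 37 = 1^2 * 18 = 1*18 = 18
  bit 1 = 0: r = r^2 mod 37 = 18^2 = 28
  bit 2 = 0: r = r^2 mod 37 = 28^2 = 7
  bit 3 = 0: r = r^2 mod 37 = 7^2 = 12
  bit 4 = 1: r = r^2 * 18 mod 37 = 12^2 * 18 = 33*18 = 2
  bit 5 = 0: r = r^2 mod 37 = 2^2 = 4
  -> s = B^a = 4

Answer: 4 18 4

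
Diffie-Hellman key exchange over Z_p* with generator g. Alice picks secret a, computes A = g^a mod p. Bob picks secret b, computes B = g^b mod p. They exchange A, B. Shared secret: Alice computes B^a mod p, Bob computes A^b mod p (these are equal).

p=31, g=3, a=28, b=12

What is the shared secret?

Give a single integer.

A = 3^28 mod 31  (bits of 28 = 11100)
  bit 0 = 1: r = r^2 * 3 mod 31 = 1^2 * 3 = 1*3 = 3
  bit 1 = 1: r = r^2 * 3 mod 31 = 3^2 * 3 = 9*3 = 27
  bit 2 = 1: r = r^2 * 3 mod 31 = 27^2 * 3 = 16*3 = 17
  bit 3 = 0: r = r^2 mod 31 = 17^2 = 10
  bit 4 = 0: r = r^2 mod 31 = 10^2 = 7
  -> A = 7
B = 3^12 mod 31  (bits of 12 = 1100)
  bit 0 = 1: r = r^2 * 3 mod 31 = 1^2 * 3 = 1*3 = 3
  bit 1 = 1: r = r^2 * 3 mod 31 = 3^2 * 3 = 9*3 = 27
  bit 2 = 0: r = r^2 mod 31 = 27^2 = 16
  bit 3 = 0: r = r^2 mod 31 = 16^2 = 8
  -> B = 8
s = B^a = 8^28 mod 31  (bits of 28 = 11100)
  bit 0 = 1: r = r^2 * 8 mod 31 = 1^2 * 8 = 1*8 = 8
  bit 1 = 1: r = r^2 * 8 mod 31 = 8^2 * 8 = 2*8 = 16
  bit 2 = 1: r = r^2 * 8 mod 31 = 16^2 * 8 = 8*8 = 2
  bit 3 = 0: r = r^2 mod 31 = 2^2 = 4
  bit 4 = 0: r = r^2 mod 31 = 4^2 = 16
  -> s = B^a = 16

Answer: 16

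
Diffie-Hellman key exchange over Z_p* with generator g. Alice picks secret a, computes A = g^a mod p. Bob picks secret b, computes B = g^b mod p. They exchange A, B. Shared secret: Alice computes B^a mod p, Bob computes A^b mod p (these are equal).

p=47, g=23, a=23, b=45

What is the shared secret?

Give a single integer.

A = 23^23 mod 47  (bits of 23 = 10111)
  bit 0 = 1: r = r^2 * 23 mod 47 = 1^2 * 23 = 1*23 = 23
  bit 1 = 0: r = r^2 mod 47 = 23^2 = 12
  bit 2 = 1: r = r^2 * 23 mod 47 = 12^2 * 23 = 3*23 = 22
  bit 3 = 1: r = r^2 * 23 mod 47 = 22^2 * 23 = 14*23 = 40
  bit 4 = 1: r = r^2 * 23 mod 47 = 40^2 * 23 = 2*23 = 46
  -> A = 46
B = 23^45 mod 47  (bits of 45 = 101101)
  bit 0 = 1: r = r^2 * 23 mod 47 = 1^2 * 23 = 1*23 = 23
  bit 1 = 0: r = r^2 mod 47 = 23^2 = 12
  bit 2 = 1: r = r^2 * 23 mod 47 = 12^2 * 23 = 3*23 = 22
  bit 3 = 1: r = r^2 * 23 mod 47 = 22^2 * 23 = 14*23 = 40
  bit 4 = 0: r = r^2 mod 47 = 40^2 = 2
  bit 5 = 1: r = r^2 * 23 mod 47 = 2^2 * 23 = 4*23 = 45
  -> B = 45
s = B^a = 45^23 mod 47  (bits of 23 = 10111)
  bit 0 = 1: r = r^2 * 45 mod 47 = 1^2 * 45 = 1*45 = 45
  bit 1 = 0: r = r^2 mod 47 = 45^2 = 4
  bit 2 = 1: r = r^2 * 45 mod 47 = 4^2 * 45 = 16*45 = 15
  bit 3 = 1: r = r^2 * 45 mod 47 = 15^2 * 45 = 37*45 = 20
  bit 4 = 1: r = r^2 * 45 mod 47 = 20^2 * 45 = 24*45 = 46
  -> s = B^a = 46

Answer: 46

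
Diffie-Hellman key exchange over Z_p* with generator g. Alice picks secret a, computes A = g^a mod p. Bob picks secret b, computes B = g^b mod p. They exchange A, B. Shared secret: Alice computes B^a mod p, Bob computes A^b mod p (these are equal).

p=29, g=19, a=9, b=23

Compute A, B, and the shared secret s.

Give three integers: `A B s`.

A = 19^9 mod 29  (bits of 9 = 1001)
  bit 0 = 1: r = r^2 * 19 mod 29 = 1^2 * 19 = 1*19 = 19
  bit 1 = 0: r = r^2 mod 29 = 19^2 = 13
  bit 2 = 0: r = r^2 mod 29 = 13^2 = 24
  bit 3 = 1: r = r^2 * 19 mod 29 = 24^2 * 19 = 25*19 = 11
  -> A = 11
B = 19^23 mod 29  (bits of 23 = 10111)
  bit 0 = 1: r = r^2 * 19 mod 29 = 1^2 * 19 = 1*19 = 19
  bit 1 = 0: r = r^2 mod 29 = 19^2 = 13
  bit 2 = 1: r = r^2 * 19 mod 29 = 13^2 * 19 = 24*19 = 21
  bit 3 = 1: r = r^2 * 19 mod 29 = 21^2 * 19 = 6*19 = 27
  bit 4 = 1: r = r^2 * 19 mod 29 = 27^2 * 19 = 4*19 = 18
  -> B = 18
s = B^a = 18^9 mod 29  (bits of 9 = 1001)
  bit 0 = 1: r = r^2 * 18 mod 29 = 1^2 * 18 = 1*18 = 18
  bit 1 = 0: r = r^2 mod 29 = 18^2 = 5
  bit 2 = 0: r = r^2 mod 29 = 5^2 = 25
  bit 3 = 1: r = r^2 * 18 mod 29 = 25^2 * 18 = 16*18 = 27
  -> s = B^a = 27

Answer: 11 18 27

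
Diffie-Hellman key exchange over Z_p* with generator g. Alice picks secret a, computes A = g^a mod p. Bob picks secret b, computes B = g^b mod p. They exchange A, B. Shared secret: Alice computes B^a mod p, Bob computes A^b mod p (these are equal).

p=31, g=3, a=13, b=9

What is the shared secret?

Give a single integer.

A = 3^13 mod 31  (bits of 13 = 1101)
  bit 0 = 1: r = r^2 * 3 mod 31 = 1^2 * 3 = 1*3 = 3
  bit 1 = 1: r = r^2 * 3 mod 31 = 3^2 * 3 = 9*3 = 27
  bit 2 = 0: r = r^2 mod 31 = 27^2 = 16
  bit 3 = 1: r = r^2 * 3 mod 31 = 16^2 * 3 = 8*3 = 24
  -> A = 24
B = 3^9 mod 31  (bits of 9 = 1001)
  bit 0 = 1: r = r^2 * 3 mod 31 = 1^2 * 3 = 1*3 = 3
  bit 1 = 0: r = r^2 mod 31 = 3^2 = 9
  bit 2 = 0: r = r^2 mod 31 = 9^2 = 19
  bit 3 = 1: r = r^2 * 3 mod 31 = 19^2 * 3 = 20*3 = 29
  -> B = 29
s = B^a = 29^13 mod 31  (bits of 13 = 1101)
  bit 0 = 1: r = r^2 * 29 mod 31 = 1^2 * 29 = 1*29 = 29
  bit 1 = 1: r = r^2 * 29 mod 31 = 29^2 * 29 = 4*29 = 23
  bit 2 = 0: r = r^2 mod 31 = 23^2 = 2
  bit 3 = 1: r = r^2 * 29 mod 31 = 2^2 * 29 = 4*29 = 23
  -> s = B^a = 23

Answer: 23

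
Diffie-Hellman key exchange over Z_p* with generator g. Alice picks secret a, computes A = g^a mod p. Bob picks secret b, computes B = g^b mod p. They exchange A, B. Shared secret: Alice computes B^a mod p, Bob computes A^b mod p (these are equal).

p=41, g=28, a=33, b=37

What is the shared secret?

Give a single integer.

Answer: 13

Derivation:
A = 28^33 mod 41  (bits of 33 = 100001)
  bit 0 = 1: r = r^2 * 28 mod 41 = 1^2 * 28 = 1*28 = 28
  bit 1 = 0: r = r^2 mod 41 = 28^2 = 5
  bit 2 = 0: r = r^2 mod 41 = 5^2 = 25
  bit 3 = 0: r = r^2 mod 41 = 25^2 = 10
  bit 4 = 0: r = r^2 mod 41 = 10^2 = 18
  bit 5 = 1: r = r^2 * 28 mod 41 = 18^2 * 28 = 37*28 = 11
  -> A = 11
B = 28^37 mod 41  (bits of 37 = 100101)
  bit 0 = 1: r = r^2 * 28 mod 41 = 1^2 * 28 = 1*28 = 28
  bit 1 = 0: r = r^2 mod 41 = 28^2 = 5
  bit 2 = 0: r = r^2 mod 41 = 5^2 = 25
  bit 3 = 1: r = r^2 * 28 mod 41 = 25^2 * 28 = 10*28 = 34
  bit 4 = 0: r = r^2 mod 41 = 34^2 = 8
  bit 5 = 1: r = r^2 * 28 mod 41 = 8^2 * 28 = 23*28 = 29
  -> B = 29
s = B^a = 29^33 mod 41  (bits of 33 = 100001)
  bit 0 = 1: r = r^2 * 29 mod 41 = 1^2 * 29 = 1*29 = 29
  bit 1 = 0: r = r^2 mod 41 = 29^2 = 21
  bit 2 = 0: r = r^2 mod 41 = 21^2 = 31
  bit 3 = 0: r = r^2 mod 41 = 31^2 = 18
  bit 4 = 0: r = r^2 mod 41 = 18^2 = 37
  bit 5 = 1: r = r^2 * 29 mod 41 = 37^2 * 29 = 16*29 = 13
  -> s = B^a = 13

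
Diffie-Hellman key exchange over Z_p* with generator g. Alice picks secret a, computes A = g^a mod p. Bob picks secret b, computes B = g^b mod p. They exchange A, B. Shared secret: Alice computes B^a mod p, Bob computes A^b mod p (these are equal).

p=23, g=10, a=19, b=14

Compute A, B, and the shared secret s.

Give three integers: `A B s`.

Answer: 21 12 8

Derivation:
A = 10^19 mod 23  (bits of 19 = 10011)
  bit 0 = 1: r = r^2 * 10 mod 23 = 1^2 * 10 = 1*10 = 10
  bit 1 = 0: r = r^2 mod 23 = 10^2 = 8
  bit 2 = 0: r = r^2 mod 23 = 8^2 = 18
  bit 3 = 1: r = r^2 * 10 mod 23 = 18^2 * 10 = 2*10 = 20
  bit 4 = 1: r = r^2 * 10 mod 23 = 20^2 * 10 = 9*10 = 21
  -> A = 21
B = 10^14 mod 23  (bits of 14 = 1110)
  bit 0 = 1: r = r^2 * 10 mod 23 = 1^2 * 10 = 1*10 = 10
  bit 1 = 1: r = r^2 * 10 mod 23 = 10^2 * 10 = 8*10 = 11
  bit 2 = 1: r = r^2 * 10 mod 23 = 11^2 * 10 = 6*10 = 14
  bit 3 = 0: r = r^2 mod 23 = 14^2 = 12
  -> B = 12
s = B^a = 12^19 mod 23  (bits of 19 = 10011)
  bit 0 = 1: r = r^2 * 12 mod 23 = 1^2 * 12 = 1*12 = 12
  bit 1 = 0: r = r^2 mod 23 = 12^2 = 6
  bit 2 = 0: r = r^2 mod 23 = 6^2 = 13
  bit 3 = 1: r = r^2 * 12 mod 23 = 13^2 * 12 = 8*12 = 4
  bit 4 = 1: r = r^2 * 12 mod 23 = 4^2 * 12 = 16*12 = 8
  -> s = B^a = 8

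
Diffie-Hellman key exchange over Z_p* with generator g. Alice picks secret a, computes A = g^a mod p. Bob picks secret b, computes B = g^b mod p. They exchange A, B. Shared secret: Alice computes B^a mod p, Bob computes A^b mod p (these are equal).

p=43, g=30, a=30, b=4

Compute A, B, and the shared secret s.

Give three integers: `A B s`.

A = 30^30 mod 43  (bits of 30 = 11110)
  bit 0 = 1: r = r^2 * 30 mod 43 = 1^2 * 30 = 1*30 = 30
  bit 1 = 1: r = r^2 * 30 mod 43 = 30^2 * 30 = 40*30 = 39
  bit 2 = 1: r = r^2 * 30 mod 43 = 39^2 * 30 = 16*30 = 7
  bit 3 = 1: r = r^2 * 30 mod 43 = 7^2 * 30 = 6*30 = 8
  bit 4 = 0: r = r^2 mod 43 = 8^2 = 21
  -> A = 21
B = 30^4 mod 43  (bits of 4 = 100)
  bit 0 = 1: r = r^2 * 30 mod 43 = 1^2 * 30 = 1*30 = 30
  bit 1 = 0: r = r^2 mod 43 = 30^2 = 40
  bit 2 = 0: r = r^2 mod 43 = 40^2 = 9
  -> B = 9
s = B^a = 9^30 mod 43  (bits of 30 = 11110)
  bit 0 = 1: r = r^2 * 9 mod 43 = 1^2 * 9 = 1*9 = 9
  bit 1 = 1: r = r^2 * 9 mod 43 = 9^2 * 9 = 38*9 = 41
  bit 2 = 1: r = r^2 * 9 mod 43 = 41^2 * 9 = 4*9 = 36
  bit 3 = 1: r = r^2 * 9 mod 43 = 36^2 * 9 = 6*9 = 11
  bit 4 = 0: r = r^2 mod 43 = 11^2 = 35
  -> s = B^a = 35

Answer: 21 9 35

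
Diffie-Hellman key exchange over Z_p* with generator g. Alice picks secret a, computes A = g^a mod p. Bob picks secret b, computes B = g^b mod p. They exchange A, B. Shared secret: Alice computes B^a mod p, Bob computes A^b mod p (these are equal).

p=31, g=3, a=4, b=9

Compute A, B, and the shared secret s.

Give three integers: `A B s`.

Answer: 19 29 16

Derivation:
A = 3^4 mod 31  (bits of 4 = 100)
  bit 0 = 1: r = r^2 * 3 mod 31 = 1^2 * 3 = 1*3 = 3
  bit 1 = 0: r = r^2 mod 31 = 3^2 = 9
  bit 2 = 0: r = r^2 mod 31 = 9^2 = 19
  -> A = 19
B = 3^9 mod 31  (bits of 9 = 1001)
  bit 0 = 1: r = r^2 * 3 mod 31 = 1^2 * 3 = 1*3 = 3
  bit 1 = 0: r = r^2 mod 31 = 3^2 = 9
  bit 2 = 0: r = r^2 mod 31 = 9^2 = 19
  bit 3 = 1: r = r^2 * 3 mod 31 = 19^2 * 3 = 20*3 = 29
  -> B = 29
s = B^a = 29^4 mod 31  (bits of 4 = 100)
  bit 0 = 1: r = r^2 * 29 mod 31 = 1^2 * 29 = 1*29 = 29
  bit 1 = 0: r = r^2 mod 31 = 29^2 = 4
  bit 2 = 0: r = r^2 mod 31 = 4^2 = 16
  -> s = B^a = 16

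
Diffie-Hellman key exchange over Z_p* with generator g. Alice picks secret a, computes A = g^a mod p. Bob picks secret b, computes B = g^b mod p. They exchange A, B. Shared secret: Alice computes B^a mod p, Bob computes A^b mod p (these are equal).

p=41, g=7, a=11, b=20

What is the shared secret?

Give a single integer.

Answer: 40

Derivation:
A = 7^11 mod 41  (bits of 11 = 1011)
  bit 0 = 1: r = r^2 * 7 mod 41 = 1^2 * 7 = 1*7 = 7
  bit 1 = 0: r = r^2 mod 41 = 7^2 = 8
  bit 2 = 1: r = r^2 * 7 mod 41 = 8^2 * 7 = 23*7 = 38
  bit 3 = 1: r = r^2 * 7 mod 41 = 38^2 * 7 = 9*7 = 22
  -> A = 22
B = 7^20 mod 41  (bits of 20 = 10100)
  bit 0 = 1: r = r^2 * 7 mod 41 = 1^2 * 7 = 1*7 = 7
  bit 1 = 0: r = r^2 mod 41 = 7^2 = 8
  bit 2 = 1: r = r^2 * 7 mod 41 = 8^2 * 7 = 23*7 = 38
  bit 3 = 0: r = r^2 mod 41 = 38^2 = 9
  bit 4 = 0: r = r^2 mod 41 = 9^2 = 40
  -> B = 40
s = B^a = 40^11 mod 41  (bits of 11 = 1011)
  bit 0 = 1: r = r^2 * 40 mod 41 = 1^2 * 40 = 1*40 = 40
  bit 1 = 0: r = r^2 mod 41 = 40^2 = 1
  bit 2 = 1: r = r^2 * 40 mod 41 = 1^2 * 40 = 1*40 = 40
  bit 3 = 1: r = r^2 * 40 mod 41 = 40^2 * 40 = 1*40 = 40
  -> s = B^a = 40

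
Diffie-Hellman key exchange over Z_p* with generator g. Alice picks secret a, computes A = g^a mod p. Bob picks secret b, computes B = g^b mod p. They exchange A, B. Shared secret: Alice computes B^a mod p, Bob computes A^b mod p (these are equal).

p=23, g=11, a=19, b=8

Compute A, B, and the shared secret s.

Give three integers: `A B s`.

Answer: 15 8 4

Derivation:
A = 11^19 mod 23  (bits of 19 = 10011)
  bit 0 = 1: r = r^2 * 11 mod 23 = 1^2 * 11 = 1*11 = 11
  bit 1 = 0: r = r^2 mod 23 = 11^2 = 6
  bit 2 = 0: r = r^2 mod 23 = 6^2 = 13
  bit 3 = 1: r = r^2 * 11 mod 23 = 13^2 * 11 = 8*11 = 19
  bit 4 = 1: r = r^2 * 11 mod 23 = 19^2 * 11 = 16*11 = 15
  -> A = 15
B = 11^8 mod 23  (bits of 8 = 1000)
  bit 0 = 1: r = r^2 * 11 mod 23 = 1^2 * 11 = 1*11 = 11
  bit 1 = 0: r = r^2 mod 23 = 11^2 = 6
  bit 2 = 0: r = r^2 mod 23 = 6^2 = 13
  bit 3 = 0: r = r^2 mod 23 = 13^2 = 8
  -> B = 8
s = B^a = 8^19 mod 23  (bits of 19 = 10011)
  bit 0 = 1: r = r^2 * 8 mod 23 = 1^2 * 8 = 1*8 = 8
  bit 1 = 0: r = r^2 mod 23 = 8^2 = 18
  bit 2 = 0: r = r^2 mod 23 = 18^2 = 2
  bit 3 = 1: r = r^2 * 8 mod 23 = 2^2 * 8 = 4*8 = 9
  bit 4 = 1: r = r^2 * 8 mod 23 = 9^2 * 8 = 12*8 = 4
  -> s = B^a = 4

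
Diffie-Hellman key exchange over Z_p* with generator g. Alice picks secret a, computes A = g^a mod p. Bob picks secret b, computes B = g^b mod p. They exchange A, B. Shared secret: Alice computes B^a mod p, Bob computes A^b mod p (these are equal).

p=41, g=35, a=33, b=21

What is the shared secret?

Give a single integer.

A = 35^33 mod 41  (bits of 33 = 100001)
  bit 0 = 1: r = r^2 * 35 mod 41 = 1^2 * 35 = 1*35 = 35
  bit 1 = 0: r = r^2 mod 41 = 35^2 = 36
  bit 2 = 0: r = r^2 mod 41 = 36^2 = 25
  bit 3 = 0: r = r^2 mod 41 = 25^2 = 10
  bit 4 = 0: r = r^2 mod 41 = 10^2 = 18
  bit 5 = 1: r = r^2 * 35 mod 41 = 18^2 * 35 = 37*35 = 24
  -> A = 24
B = 35^21 mod 41  (bits of 21 = 10101)
  bit 0 = 1: r = r^2 * 35 mod 41 = 1^2 * 35 = 1*35 = 35
  bit 1 = 0: r = r^2 mod 41 = 35^2 = 36
  bit 2 = 1: r = r^2 * 35 mod 41 = 36^2 * 35 = 25*35 = 14
  bit 3 = 0: r = r^2 mod 41 = 14^2 = 32
  bit 4 = 1: r = r^2 * 35 mod 41 = 32^2 * 35 = 40*35 = 6
  -> B = 6
s = B^a = 6^33 mod 41  (bits of 33 = 100001)
  bit 0 = 1: r = r^2 * 6 mod 41 = 1^2 * 6 = 1*6 = 6
  bit 1 = 0: r = r^2 mod 41 = 6^2 = 36
  bit 2 = 0: r = r^2 mod 41 = 36^2 = 25
  bit 3 = 0: r = r^2 mod 41 = 25^2 = 10
  bit 4 = 0: r = r^2 mod 41 = 10^2 = 18
  bit 5 = 1: r = r^2 * 6 mod 41 = 18^2 * 6 = 37*6 = 17
  -> s = B^a = 17

Answer: 17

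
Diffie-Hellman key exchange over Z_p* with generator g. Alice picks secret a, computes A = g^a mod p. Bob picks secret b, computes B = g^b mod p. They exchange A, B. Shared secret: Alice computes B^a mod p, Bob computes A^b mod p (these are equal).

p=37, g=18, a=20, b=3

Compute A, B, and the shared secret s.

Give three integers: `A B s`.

Answer: 9 23 26

Derivation:
A = 18^20 mod 37  (bits of 20 = 10100)
  bit 0 = 1: r = r^2 * 18 mod 37 = 1^2 * 18 = 1*18 = 18
  bit 1 = 0: r = r^2 mod 37 = 18^2 = 28
  bit 2 = 1: r = r^2 * 18 mod 37 = 28^2 * 18 = 7*18 = 15
  bit 3 = 0: r = r^2 mod 37 = 15^2 = 3
  bit 4 = 0: r = r^2 mod 37 = 3^2 = 9
  -> A = 9
B = 18^3 mod 37  (bits of 3 = 11)
  bit 0 = 1: r = r^2 * 18 mod 37 = 1^2 * 18 = 1*18 = 18
  bit 1 = 1: r = r^2 * 18 mod 37 = 18^2 * 18 = 28*18 = 23
  -> B = 23
s = B^a = 23^20 mod 37  (bits of 20 = 10100)
  bit 0 = 1: r = r^2 * 23 mod 37 = 1^2 * 23 = 1*23 = 23
  bit 1 = 0: r = r^2 mod 37 = 23^2 = 11
  bit 2 = 1: r = r^2 * 23 mod 37 = 11^2 * 23 = 10*23 = 8
  bit 3 = 0: r = r^2 mod 37 = 8^2 = 27
  bit 4 = 0: r = r^2 mod 37 = 27^2 = 26
  -> s = B^a = 26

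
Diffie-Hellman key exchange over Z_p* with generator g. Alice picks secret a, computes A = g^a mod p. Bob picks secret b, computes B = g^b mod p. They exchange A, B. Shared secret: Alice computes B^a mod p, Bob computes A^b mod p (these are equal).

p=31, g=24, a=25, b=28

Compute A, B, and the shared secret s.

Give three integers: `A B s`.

A = 24^25 mod 31  (bits of 25 = 11001)
  bit 0 = 1: r = r^2 * 24 mod 31 = 1^2 * 24 = 1*24 = 24
  bit 1 = 1: r = r^2 * 24 mod 31 = 24^2 * 24 = 18*24 = 29
  bit 2 = 0: r = r^2 mod 31 = 29^2 = 4
  bit 3 = 0: r = r^2 mod 31 = 4^2 = 16
  bit 4 = 1: r = r^2 * 24 mod 31 = 16^2 * 24 = 8*24 = 6
  -> A = 6
B = 24^28 mod 31  (bits of 28 = 11100)
  bit 0 = 1: r = r^2 * 24 mod 31 = 1^2 * 24 = 1*24 = 24
  bit 1 = 1: r = r^2 * 24 mod 31 = 24^2 * 24 = 18*24 = 29
  bit 2 = 1: r = r^2 * 24 mod 31 = 29^2 * 24 = 4*24 = 3
  bit 3 = 0: r = r^2 mod 31 = 3^2 = 9
  bit 4 = 0: r = r^2 mod 31 = 9^2 = 19
  -> B = 19
s = B^a = 19^25 mod 31  (bits of 25 = 11001)
  bit 0 = 1: r = r^2 * 19 mod 31 = 1^2 * 19 = 1*19 = 19
  bit 1 = 1: r = r^2 * 19 mod 31 = 19^2 * 19 = 20*19 = 8
  bit 2 = 0: r = r^2 mod 31 = 8^2 = 2
  bit 3 = 0: r = r^2 mod 31 = 2^2 = 4
  bit 4 = 1: r = r^2 * 19 mod 31 = 4^2 * 19 = 16*19 = 25
  -> s = B^a = 25

Answer: 6 19 25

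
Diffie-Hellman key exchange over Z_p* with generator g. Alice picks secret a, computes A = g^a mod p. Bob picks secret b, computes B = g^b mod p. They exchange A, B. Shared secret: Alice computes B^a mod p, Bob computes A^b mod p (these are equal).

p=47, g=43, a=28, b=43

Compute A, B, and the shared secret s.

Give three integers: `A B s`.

A = 43^28 mod 47  (bits of 28 = 11100)
  bit 0 = 1: r = r^2 * 43 mod 47 = 1^2 * 43 = 1*43 = 43
  bit 1 = 1: r = r^2 * 43 mod 47 = 43^2 * 43 = 16*43 = 30
  bit 2 = 1: r = r^2 * 43 mod 47 = 30^2 * 43 = 7*43 = 19
  bit 3 = 0: r = r^2 mod 47 = 19^2 = 32
  bit 4 = 0: r = r^2 mod 47 = 32^2 = 37
  -> A = 37
B = 43^43 mod 47  (bits of 43 = 101011)
  bit 0 = 1: r = r^2 * 43 mod 47 = 1^2 * 43 = 1*43 = 43
  bit 1 = 0: r = r^2 mod 47 = 43^2 = 16
  bit 2 = 1: r = r^2 * 43 mod 47 = 16^2 * 43 = 21*43 = 10
  bit 3 = 0: r = r^2 mod 47 = 10^2 = 6
  bit 4 = 1: r = r^2 * 43 mod 47 = 6^2 * 43 = 36*43 = 44
  bit 5 = 1: r = r^2 * 43 mod 47 = 44^2 * 43 = 9*43 = 11
  -> B = 11
s = B^a = 11^28 mod 47  (bits of 28 = 11100)
  bit 0 = 1: r = r^2 * 11 mod 47 = 1^2 * 11 = 1*11 = 11
  bit 1 = 1: r = r^2 * 11 mod 47 = 11^2 * 11 = 27*11 = 15
  bit 2 = 1: r = r^2 * 11 mod 47 = 15^2 * 11 = 37*11 = 31
  bit 3 = 0: r = r^2 mod 47 = 31^2 = 21
  bit 4 = 0: r = r^2 mod 47 = 21^2 = 18
  -> s = B^a = 18

Answer: 37 11 18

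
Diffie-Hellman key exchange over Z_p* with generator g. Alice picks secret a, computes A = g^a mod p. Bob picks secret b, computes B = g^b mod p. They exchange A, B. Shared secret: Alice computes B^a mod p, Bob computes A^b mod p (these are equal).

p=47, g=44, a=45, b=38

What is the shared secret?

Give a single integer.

A = 44^45 mod 47  (bits of 45 = 101101)
  bit 0 = 1: r = r^2 * 44 mod 47 = 1^2 * 44 = 1*44 = 44
  bit 1 = 0: r = r^2 mod 47 = 44^2 = 9
  bit 2 = 1: r = r^2 * 44 mod 47 = 9^2 * 44 = 34*44 = 39
  bit 3 = 1: r = r^2 * 44 mod 47 = 39^2 * 44 = 17*44 = 43
  bit 4 = 0: r = r^2 mod 47 = 43^2 = 16
  bit 5 = 1: r = r^2 * 44 mod 47 = 16^2 * 44 = 21*44 = 31
  -> A = 31
B = 44^38 mod 47  (bits of 38 = 100110)
  bit 0 = 1: r = r^2 * 44 mod 47 = 1^2 * 44 = 1*44 = 44
  bit 1 = 0: r = r^2 mod 47 = 44^2 = 9
  bit 2 = 0: r = r^2 mod 47 = 9^2 = 34
  bit 3 = 1: r = r^2 * 44 mod 47 = 34^2 * 44 = 28*44 = 10
  bit 4 = 1: r = r^2 * 44 mod 47 = 10^2 * 44 = 6*44 = 29
  bit 5 = 0: r = r^2 mod 47 = 29^2 = 42
  -> B = 42
s = B^a = 42^45 mod 47  (bits of 45 = 101101)
  bit 0 = 1: r = r^2 * 42 mod 47 = 1^2 * 42 = 1*42 = 42
  bit 1 = 0: r = r^2 mod 47 = 42^2 = 25
  bit 2 = 1: r = r^2 * 42 mod 47 = 25^2 * 42 = 14*42 = 24
  bit 3 = 1: r = r^2 * 42 mod 47 = 24^2 * 42 = 12*42 = 34
  bit 4 = 0: r = r^2 mod 47 = 34^2 = 28
  bit 5 = 1: r = r^2 * 42 mod 47 = 28^2 * 42 = 32*42 = 28
  -> s = B^a = 28

Answer: 28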